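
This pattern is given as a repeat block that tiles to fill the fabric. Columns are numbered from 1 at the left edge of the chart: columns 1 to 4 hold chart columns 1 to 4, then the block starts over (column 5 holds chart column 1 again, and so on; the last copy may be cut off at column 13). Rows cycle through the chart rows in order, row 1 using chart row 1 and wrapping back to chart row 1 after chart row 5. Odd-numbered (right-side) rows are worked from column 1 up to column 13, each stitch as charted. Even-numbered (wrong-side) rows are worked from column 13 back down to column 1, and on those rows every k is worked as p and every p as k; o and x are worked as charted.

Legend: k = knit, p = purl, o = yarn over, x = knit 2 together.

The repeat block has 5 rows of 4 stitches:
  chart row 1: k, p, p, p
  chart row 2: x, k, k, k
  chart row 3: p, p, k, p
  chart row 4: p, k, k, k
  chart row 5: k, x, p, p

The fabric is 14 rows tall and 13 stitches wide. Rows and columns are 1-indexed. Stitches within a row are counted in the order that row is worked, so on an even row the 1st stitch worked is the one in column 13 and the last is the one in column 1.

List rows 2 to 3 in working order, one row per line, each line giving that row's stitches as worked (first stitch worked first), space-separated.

Rows as worked:
x p p p x p p p x p p p x
p p k p p p k p p p k p p

Derivation:
Row 2: chart row 2, WS - tiled (columns 1-13): x k k k x k k k x k k k x; work from column 13 back to 1 with k<->p swapped.
Row 3: chart row 3, RS - tile across columns 1-13 and work as-is.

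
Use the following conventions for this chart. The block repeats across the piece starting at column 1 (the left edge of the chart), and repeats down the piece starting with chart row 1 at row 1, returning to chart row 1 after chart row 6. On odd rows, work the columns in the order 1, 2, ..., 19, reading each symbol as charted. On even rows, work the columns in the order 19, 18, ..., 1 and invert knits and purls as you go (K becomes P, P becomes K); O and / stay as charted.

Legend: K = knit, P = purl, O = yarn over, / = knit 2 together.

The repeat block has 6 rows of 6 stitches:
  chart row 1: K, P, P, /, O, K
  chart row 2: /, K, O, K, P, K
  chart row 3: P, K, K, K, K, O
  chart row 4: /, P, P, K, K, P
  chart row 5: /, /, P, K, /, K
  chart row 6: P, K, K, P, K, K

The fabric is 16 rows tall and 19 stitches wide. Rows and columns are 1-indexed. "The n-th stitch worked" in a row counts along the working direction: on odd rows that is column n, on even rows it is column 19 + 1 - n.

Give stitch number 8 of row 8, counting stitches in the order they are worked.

Result:
P

Derivation:
Row 8: (8-1) mod 6 = 1, so use chart row 2. Even row -> WS.
Chart row 2 tiled across columns 1-19: / K O K P K / K O K P K / K O K P K /
WS row: flip the tiled sequence (start at column 19) and apply K<->P; O and / stay.
Row 8 as worked: / P K P O P / P K P O P / P K P O P /
The 8th stitch worked is P.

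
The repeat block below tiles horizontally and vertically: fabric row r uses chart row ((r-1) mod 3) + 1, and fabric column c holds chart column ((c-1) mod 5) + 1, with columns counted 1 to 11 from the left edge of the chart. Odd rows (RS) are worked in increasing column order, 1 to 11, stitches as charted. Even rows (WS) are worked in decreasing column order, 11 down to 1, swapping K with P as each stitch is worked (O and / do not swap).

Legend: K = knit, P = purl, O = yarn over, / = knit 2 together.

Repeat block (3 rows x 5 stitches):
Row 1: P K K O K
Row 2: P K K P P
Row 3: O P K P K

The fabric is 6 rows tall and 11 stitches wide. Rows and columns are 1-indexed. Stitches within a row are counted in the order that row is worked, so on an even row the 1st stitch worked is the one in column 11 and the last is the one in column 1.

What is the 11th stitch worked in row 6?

Row 6 uses chart row ((6-1) mod 3)+1 = 3. Row 6 is even, so WS.
Chart row 3 tiled across columns 1-11: O P K P K O P K P K O
WS row: flip the tiled sequence (start at column 11) and apply K<->P; O and / stay.
Row 6 as worked: O P K P K O P K P K O
The 11th stitch worked is O.

== STITCH ==
O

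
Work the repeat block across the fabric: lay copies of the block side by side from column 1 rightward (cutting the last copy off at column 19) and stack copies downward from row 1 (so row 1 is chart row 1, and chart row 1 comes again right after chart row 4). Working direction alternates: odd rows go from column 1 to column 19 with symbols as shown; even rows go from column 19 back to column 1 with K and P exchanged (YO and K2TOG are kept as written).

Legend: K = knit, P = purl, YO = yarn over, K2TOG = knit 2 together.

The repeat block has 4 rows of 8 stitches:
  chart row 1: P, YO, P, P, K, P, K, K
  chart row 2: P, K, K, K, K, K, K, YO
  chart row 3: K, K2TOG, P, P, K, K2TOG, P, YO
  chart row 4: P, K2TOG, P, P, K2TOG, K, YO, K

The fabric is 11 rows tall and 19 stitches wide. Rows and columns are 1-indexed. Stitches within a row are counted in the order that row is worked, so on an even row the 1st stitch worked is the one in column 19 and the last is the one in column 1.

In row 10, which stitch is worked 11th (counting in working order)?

For row 10: chart row = ((10-1) mod 4) + 1 = 2; this is a WS (even) row.
Chart row 2 tiled across columns 1-19: P K K K K K K YO P K K K K K K YO P K K
Wrong side: read the tiled row from column 19 down to 1 and exchange K with P (leave YO, K2TOG).
Row 10 as worked: P P K YO P P P P P P K YO P P P P P P K
The 11th stitch worked is K.

Stitch:
K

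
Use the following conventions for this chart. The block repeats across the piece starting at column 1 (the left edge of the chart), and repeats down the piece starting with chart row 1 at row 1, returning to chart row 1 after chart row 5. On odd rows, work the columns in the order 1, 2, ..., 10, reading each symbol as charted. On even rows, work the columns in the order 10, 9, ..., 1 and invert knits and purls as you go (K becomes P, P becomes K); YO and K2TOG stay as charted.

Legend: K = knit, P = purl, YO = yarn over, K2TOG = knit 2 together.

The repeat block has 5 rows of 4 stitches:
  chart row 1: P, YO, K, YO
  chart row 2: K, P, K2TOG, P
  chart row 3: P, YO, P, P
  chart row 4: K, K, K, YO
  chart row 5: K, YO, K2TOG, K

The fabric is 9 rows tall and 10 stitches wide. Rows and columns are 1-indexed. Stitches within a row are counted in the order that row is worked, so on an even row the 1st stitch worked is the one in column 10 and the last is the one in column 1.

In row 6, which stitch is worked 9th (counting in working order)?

== STITCH ==
YO

Derivation:
Row 6 uses chart row ((6-1) mod 5)+1 = 1. Row 6 is even, so WS.
Chart row 1 tiled across columns 1-10: P YO K YO P YO K YO P YO
Wrong side: read the tiled row from column 10 down to 1 and exchange K with P (leave YO, K2TOG).
Row 6 as worked: YO K YO P YO K YO P YO K
Counting 9 along the worked row gives YO.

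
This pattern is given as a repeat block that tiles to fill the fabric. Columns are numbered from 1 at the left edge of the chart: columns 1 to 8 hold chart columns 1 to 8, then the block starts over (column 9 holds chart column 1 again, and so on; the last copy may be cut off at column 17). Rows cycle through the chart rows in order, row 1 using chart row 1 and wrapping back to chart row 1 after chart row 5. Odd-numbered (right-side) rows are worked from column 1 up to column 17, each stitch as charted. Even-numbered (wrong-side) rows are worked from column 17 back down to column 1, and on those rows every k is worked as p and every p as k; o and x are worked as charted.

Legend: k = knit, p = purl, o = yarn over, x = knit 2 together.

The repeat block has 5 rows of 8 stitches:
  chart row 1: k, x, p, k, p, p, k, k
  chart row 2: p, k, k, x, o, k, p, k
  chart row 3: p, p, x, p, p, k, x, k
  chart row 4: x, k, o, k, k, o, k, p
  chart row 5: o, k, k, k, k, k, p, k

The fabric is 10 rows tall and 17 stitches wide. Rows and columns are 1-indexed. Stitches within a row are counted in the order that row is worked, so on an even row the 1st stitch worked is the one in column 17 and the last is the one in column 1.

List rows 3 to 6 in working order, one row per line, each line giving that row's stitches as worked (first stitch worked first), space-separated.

Row 3: chart row 3, RS - tile across columns 1-17 and work as-is.
Row 4: chart row 4, WS - tiled (columns 1-17): x k o k k o k p x k o k k o k p x; work from column 17 back to 1 with k<->p swapped.
Row 5: chart row 5, RS - tile across columns 1-17 and work as-is.
Row 6: chart row 1, WS - tiled (columns 1-17): k x p k p p k k k x p k p p k k k; work from column 17 back to 1 with k<->p swapped.

Rows as worked:
p p x p p k x k p p x p p k x k p
x k p o p p o p x k p o p p o p x
o k k k k k p k o k k k k k p k o
p p p k k p k x p p p k k p k x p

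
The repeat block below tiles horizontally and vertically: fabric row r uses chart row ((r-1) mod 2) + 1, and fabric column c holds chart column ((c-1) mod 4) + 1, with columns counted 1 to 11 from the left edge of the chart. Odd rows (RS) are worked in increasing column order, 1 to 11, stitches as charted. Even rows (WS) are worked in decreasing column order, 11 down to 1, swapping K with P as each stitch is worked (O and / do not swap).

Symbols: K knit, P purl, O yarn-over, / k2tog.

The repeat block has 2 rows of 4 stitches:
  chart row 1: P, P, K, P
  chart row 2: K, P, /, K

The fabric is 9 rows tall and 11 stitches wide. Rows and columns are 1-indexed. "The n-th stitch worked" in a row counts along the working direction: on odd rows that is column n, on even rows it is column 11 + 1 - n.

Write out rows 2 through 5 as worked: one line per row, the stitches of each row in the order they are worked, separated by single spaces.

Row 2: chart row 2, WS - tiled (columns 1-11): K P / K K P / K K P /; work from column 11 back to 1 with K<->P swapped.
Row 3: chart row 1, RS - tile across columns 1-11 and work as-is.
Row 4: chart row 2, WS - tiled (columns 1-11): K P / K K P / K K P /; work from column 11 back to 1 with K<->P swapped.
Row 5: chart row 1, RS - tile across columns 1-11 and work as-is.

Rows as worked:
/ K P P / K P P / K P
P P K P P P K P P P K
/ K P P / K P P / K P
P P K P P P K P P P K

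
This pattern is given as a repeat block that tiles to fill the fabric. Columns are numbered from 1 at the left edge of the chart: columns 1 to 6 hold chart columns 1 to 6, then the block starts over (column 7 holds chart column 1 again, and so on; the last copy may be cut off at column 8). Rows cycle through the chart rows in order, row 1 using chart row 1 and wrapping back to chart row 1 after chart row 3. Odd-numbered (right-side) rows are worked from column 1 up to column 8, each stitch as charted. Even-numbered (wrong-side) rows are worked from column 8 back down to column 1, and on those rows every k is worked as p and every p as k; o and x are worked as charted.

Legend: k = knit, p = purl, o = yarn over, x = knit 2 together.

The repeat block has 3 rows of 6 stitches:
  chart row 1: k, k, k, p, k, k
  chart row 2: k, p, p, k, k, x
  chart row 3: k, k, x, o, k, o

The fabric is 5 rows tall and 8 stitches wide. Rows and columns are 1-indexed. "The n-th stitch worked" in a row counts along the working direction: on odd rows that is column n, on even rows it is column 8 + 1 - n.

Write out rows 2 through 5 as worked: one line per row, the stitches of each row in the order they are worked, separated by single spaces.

Rows as worked:
k p x p p k k p
k k x o k o k k
p p p p k p p p
k p p k k x k p

Derivation:
Row 2: chart row 2, WS - tiled (columns 1-8): k p p k k x k p; work from column 8 back to 1 with k<->p swapped.
Row 3: chart row 3, RS - tile across columns 1-8 and work as-is.
Row 4: chart row 1, WS - tiled (columns 1-8): k k k p k k k k; work from column 8 back to 1 with k<->p swapped.
Row 5: chart row 2, RS - tile across columns 1-8 and work as-is.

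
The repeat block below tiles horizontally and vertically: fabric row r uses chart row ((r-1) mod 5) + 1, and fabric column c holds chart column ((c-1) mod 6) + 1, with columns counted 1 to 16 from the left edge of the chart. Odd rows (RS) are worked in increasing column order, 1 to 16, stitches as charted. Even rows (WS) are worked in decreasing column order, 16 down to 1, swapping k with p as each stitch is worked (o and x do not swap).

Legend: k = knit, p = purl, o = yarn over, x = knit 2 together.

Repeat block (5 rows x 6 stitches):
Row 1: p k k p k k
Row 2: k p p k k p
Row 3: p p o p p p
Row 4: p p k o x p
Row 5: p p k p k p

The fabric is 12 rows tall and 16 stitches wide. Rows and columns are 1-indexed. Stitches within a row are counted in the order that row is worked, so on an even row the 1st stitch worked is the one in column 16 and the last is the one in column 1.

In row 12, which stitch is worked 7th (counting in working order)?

Row 12 uses chart row ((12-1) mod 5)+1 = 2. Row 12 is even, so WS.
Chart row 2 tiled across columns 1-16: k p p k k p k p p k k p k p p k
WS row: flip the tiled sequence (start at column 16) and apply k<->p; o and x stay.
Row 12 as worked: p k k p k p p k k p k p p k k p
Stitch 7 in working order -> p

Result:
p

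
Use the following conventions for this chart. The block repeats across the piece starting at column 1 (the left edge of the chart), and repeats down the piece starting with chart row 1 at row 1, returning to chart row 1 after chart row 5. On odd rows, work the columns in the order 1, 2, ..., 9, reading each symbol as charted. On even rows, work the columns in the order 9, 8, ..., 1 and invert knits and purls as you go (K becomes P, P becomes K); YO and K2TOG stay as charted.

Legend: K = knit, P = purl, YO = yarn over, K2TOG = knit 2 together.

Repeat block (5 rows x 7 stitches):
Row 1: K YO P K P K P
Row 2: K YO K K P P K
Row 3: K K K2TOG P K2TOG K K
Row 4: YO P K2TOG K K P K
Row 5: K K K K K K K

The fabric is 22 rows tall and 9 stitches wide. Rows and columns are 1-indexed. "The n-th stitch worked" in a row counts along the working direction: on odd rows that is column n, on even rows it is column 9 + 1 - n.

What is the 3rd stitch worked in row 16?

Row 16: (16-1) mod 5 = 0, so use chart row 1. Even row -> WS.
Chart row 1 tiled across columns 1-9: K YO P K P K P K YO
WS: work from column 9 back to column 1 (reverse the tiled row), swapping K<->P (YO and K2TOG unchanged).
Row 16 as worked: YO P K P K P K YO P
Counting 3 along the worked row gives K.

Stitch:
K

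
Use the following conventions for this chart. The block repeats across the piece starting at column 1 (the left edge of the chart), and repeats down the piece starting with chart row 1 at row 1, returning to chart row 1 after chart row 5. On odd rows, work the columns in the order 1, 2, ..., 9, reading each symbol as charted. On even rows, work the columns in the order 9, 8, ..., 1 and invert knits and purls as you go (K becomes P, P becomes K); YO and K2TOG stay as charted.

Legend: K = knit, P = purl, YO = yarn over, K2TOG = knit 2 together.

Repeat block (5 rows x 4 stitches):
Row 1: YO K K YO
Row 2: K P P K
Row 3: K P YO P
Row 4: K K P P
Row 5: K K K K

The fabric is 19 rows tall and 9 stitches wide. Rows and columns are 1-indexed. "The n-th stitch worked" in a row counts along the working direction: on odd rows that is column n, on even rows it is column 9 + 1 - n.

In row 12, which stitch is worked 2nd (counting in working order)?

Row 12: (12-1) mod 5 = 1, so use chart row 2. Even row -> WS.
Chart row 2 tiled across columns 1-9: K P P K K P P K K
Wrong side: read the tiled row from column 9 down to 1 and exchange K with P (leave YO, K2TOG).
Row 12 as worked: P P K K P P K K P
The 2nd stitch worked is P.

Stitch:
P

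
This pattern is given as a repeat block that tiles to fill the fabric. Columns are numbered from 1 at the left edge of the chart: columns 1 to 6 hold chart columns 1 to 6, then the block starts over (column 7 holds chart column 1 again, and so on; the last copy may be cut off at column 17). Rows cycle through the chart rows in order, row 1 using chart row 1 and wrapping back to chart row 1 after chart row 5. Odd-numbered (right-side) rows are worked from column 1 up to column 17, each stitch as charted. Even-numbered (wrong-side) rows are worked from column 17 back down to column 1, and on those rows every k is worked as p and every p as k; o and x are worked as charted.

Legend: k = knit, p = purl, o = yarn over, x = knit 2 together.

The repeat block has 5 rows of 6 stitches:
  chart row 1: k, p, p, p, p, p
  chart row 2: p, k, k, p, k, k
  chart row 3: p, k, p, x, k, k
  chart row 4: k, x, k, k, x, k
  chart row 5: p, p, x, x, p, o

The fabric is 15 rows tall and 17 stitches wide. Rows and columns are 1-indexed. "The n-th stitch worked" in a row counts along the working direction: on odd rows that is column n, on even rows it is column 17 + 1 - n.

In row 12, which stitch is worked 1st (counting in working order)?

For row 12: chart row = ((12-1) mod 5) + 1 = 2; this is a WS (even) row.
Chart row 2 tiled across columns 1-17: p k k p k k p k k p k k p k k p k
WS: work from column 17 back to column 1 (reverse the tiled row), swapping k<->p (o and x unchanged).
Row 12 as worked: p k p p k p p k p p k p p k p p k
Stitch 1 in working order -> p

Result:
p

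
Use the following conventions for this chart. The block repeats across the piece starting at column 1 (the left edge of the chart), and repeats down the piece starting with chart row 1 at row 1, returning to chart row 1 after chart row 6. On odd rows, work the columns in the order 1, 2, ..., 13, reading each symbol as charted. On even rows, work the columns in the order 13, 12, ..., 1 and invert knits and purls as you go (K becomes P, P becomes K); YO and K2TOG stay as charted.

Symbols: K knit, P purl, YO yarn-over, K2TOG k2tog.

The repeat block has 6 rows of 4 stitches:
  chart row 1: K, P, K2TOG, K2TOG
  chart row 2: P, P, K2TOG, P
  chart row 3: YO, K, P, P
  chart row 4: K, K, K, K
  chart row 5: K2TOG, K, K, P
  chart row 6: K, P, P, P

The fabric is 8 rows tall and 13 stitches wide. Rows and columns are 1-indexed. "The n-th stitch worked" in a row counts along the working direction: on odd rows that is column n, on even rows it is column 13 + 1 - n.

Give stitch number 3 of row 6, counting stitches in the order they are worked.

== STITCH ==
K

Derivation:
Row 6: (6-1) mod 6 = 5, so use chart row 6. Even row -> WS.
Chart row 6 tiled across columns 1-13: K P P P K P P P K P P P K
WS: work from column 13 back to column 1 (reverse the tiled row), swapping K<->P (YO and K2TOG unchanged).
Row 6 as worked: P K K K P K K K P K K K P
Stitch 3 in working order -> K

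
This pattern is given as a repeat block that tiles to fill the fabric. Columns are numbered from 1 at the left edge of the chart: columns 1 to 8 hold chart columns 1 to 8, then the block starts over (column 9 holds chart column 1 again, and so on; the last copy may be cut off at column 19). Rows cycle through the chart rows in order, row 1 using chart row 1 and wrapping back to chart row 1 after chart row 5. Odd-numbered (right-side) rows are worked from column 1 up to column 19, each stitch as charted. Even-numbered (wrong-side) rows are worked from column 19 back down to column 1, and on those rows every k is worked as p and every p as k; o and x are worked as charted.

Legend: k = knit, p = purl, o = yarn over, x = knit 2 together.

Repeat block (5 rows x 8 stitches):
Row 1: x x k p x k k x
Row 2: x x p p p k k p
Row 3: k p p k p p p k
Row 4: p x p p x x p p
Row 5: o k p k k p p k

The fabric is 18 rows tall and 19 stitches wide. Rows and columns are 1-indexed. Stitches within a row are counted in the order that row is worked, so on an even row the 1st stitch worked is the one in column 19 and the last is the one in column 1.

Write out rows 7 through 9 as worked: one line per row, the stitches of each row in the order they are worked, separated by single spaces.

== ROWS AS WORKED ==
x x p p p k k p x x p p p k k p x x p
k k p p k k k p k k p p k k k p k k p
p x p p x x p p p x p p x x p p p x p

Derivation:
Row 7: chart row 2, RS - tile across columns 1-19 and work as-is.
Row 8: chart row 3, WS - tiled (columns 1-19): k p p k p p p k k p p k p p p k k p p; work from column 19 back to 1 with k<->p swapped.
Row 9: chart row 4, RS - tile across columns 1-19 and work as-is.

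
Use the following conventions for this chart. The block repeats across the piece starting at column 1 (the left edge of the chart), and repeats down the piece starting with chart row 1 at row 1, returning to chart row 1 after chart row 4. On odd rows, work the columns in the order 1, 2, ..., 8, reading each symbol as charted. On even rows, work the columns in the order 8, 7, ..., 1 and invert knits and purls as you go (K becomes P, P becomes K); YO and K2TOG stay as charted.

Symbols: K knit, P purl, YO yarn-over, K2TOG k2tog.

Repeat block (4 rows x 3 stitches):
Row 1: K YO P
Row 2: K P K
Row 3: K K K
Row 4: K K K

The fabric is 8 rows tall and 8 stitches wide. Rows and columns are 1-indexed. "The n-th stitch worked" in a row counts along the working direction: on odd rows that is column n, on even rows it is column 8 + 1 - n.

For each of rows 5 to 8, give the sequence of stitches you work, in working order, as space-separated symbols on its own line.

== ROWS AS WORKED ==
K YO P K YO P K YO
K P P K P P K P
K K K K K K K K
P P P P P P P P

Derivation:
Row 5: chart row 1, RS - tile across columns 1-8 and work as-is.
Row 6: chart row 2, WS - tiled (columns 1-8): K P K K P K K P; work from column 8 back to 1 with K<->P swapped.
Row 7: chart row 3, RS - tile across columns 1-8 and work as-is.
Row 8: chart row 4, WS - tiled (columns 1-8): K K K K K K K K; work from column 8 back to 1 with K<->P swapped.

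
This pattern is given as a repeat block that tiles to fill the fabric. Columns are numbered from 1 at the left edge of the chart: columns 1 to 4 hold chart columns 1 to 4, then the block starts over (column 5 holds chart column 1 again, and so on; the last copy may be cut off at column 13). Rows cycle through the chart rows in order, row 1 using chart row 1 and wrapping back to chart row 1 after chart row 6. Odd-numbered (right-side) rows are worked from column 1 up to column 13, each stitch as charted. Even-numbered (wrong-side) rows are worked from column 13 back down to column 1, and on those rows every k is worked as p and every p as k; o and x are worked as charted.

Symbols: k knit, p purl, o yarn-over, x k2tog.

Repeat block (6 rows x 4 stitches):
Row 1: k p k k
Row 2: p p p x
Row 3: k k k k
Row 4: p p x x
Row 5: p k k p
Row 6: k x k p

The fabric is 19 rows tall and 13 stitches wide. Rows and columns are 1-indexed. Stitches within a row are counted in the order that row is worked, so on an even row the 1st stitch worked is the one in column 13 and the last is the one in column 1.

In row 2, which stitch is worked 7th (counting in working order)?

For row 2: chart row = ((2-1) mod 6) + 1 = 2; this is a WS (even) row.
Chart row 2 tiled across columns 1-13: p p p x p p p x p p p x p
Wrong side: read the tiled row from column 13 down to 1 and exchange k with p (leave o, x).
Row 2 as worked: k x k k k x k k k x k k k
Counting 7 along the worked row gives k.

== STITCH ==
k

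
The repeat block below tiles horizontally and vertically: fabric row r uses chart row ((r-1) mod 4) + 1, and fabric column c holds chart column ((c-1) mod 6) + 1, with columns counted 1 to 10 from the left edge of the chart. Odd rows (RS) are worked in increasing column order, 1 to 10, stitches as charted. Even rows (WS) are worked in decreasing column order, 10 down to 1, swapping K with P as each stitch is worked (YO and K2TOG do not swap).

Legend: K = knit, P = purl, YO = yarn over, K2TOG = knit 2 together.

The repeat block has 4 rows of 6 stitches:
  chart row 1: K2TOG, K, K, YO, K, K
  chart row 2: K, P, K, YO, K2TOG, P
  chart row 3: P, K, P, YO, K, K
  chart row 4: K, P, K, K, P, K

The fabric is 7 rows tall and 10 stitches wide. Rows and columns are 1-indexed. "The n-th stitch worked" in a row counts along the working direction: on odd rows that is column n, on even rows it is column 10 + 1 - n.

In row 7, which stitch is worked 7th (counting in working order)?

For row 7: chart row = ((7-1) mod 4) + 1 = 3; this is a RS (odd) row.
Chart row 3 tiled across columns 1-10: P K P YO K K P K P YO
Right side: take the tiled row as-is (worked left to right from column 1).
Counting 7 along the worked row gives P.

== STITCH ==
P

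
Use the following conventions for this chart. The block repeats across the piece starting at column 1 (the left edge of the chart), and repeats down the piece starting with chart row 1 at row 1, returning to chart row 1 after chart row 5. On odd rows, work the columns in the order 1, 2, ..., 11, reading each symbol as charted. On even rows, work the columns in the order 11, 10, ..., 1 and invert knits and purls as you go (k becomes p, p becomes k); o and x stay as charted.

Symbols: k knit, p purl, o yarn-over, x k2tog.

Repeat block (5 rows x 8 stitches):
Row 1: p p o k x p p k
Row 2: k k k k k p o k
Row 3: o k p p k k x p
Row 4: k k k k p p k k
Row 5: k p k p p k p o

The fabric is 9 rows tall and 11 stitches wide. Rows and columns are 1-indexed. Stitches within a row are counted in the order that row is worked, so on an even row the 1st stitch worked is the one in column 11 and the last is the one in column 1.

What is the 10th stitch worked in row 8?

For row 8: chart row = ((8-1) mod 5) + 1 = 3; this is a WS (even) row.
Chart row 3 tiled across columns 1-11: o k p p k k x p o k p
Wrong side: read the tiled row from column 11 down to 1 and exchange k with p (leave o, x).
Row 8 as worked: k p o k x p p k k p o
Stitch 10 in working order -> p

Result:
p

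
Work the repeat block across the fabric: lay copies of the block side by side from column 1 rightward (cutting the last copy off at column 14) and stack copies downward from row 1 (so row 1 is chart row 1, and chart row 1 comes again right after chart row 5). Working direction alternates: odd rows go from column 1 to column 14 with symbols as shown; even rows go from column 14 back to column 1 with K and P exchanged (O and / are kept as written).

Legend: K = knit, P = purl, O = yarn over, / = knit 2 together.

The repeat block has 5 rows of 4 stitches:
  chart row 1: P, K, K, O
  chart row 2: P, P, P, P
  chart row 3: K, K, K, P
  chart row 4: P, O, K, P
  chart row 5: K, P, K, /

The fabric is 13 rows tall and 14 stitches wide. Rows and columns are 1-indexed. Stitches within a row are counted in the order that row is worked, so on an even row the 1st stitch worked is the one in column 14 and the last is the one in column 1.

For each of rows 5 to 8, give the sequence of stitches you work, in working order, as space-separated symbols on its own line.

Rows as worked:
K P K / K P K / K P K / K P
P K O P P K O P P K O P P K
P P P P P P P P P P P P P P
P P K P P P K P P P K P P P

Derivation:
Row 5: chart row 5, RS - tile across columns 1-14 and work as-is.
Row 6: chart row 1, WS - tiled (columns 1-14): P K K O P K K O P K K O P K; work from column 14 back to 1 with K<->P swapped.
Row 7: chart row 2, RS - tile across columns 1-14 and work as-is.
Row 8: chart row 3, WS - tiled (columns 1-14): K K K P K K K P K K K P K K; work from column 14 back to 1 with K<->P swapped.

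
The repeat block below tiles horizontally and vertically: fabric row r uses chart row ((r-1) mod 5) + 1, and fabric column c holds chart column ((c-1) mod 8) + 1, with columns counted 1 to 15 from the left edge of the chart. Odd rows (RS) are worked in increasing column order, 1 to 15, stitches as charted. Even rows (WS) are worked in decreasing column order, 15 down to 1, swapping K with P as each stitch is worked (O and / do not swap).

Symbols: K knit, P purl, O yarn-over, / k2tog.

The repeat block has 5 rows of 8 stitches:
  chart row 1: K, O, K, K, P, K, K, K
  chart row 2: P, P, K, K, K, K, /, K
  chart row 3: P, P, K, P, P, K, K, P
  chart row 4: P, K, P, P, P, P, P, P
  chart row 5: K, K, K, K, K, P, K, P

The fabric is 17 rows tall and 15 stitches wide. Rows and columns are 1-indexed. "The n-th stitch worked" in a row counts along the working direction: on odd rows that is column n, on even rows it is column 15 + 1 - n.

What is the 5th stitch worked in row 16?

Row 16 uses chart row ((16-1) mod 5)+1 = 1. Row 16 is even, so WS.
Chart row 1 tiled across columns 1-15: K O K K P K K K K O K K P K K
Wrong side: read the tiled row from column 15 down to 1 and exchange K with P (leave O, /).
Row 16 as worked: P P K P P O P P P P K P P O P
The 5th stitch worked is P.

Result:
P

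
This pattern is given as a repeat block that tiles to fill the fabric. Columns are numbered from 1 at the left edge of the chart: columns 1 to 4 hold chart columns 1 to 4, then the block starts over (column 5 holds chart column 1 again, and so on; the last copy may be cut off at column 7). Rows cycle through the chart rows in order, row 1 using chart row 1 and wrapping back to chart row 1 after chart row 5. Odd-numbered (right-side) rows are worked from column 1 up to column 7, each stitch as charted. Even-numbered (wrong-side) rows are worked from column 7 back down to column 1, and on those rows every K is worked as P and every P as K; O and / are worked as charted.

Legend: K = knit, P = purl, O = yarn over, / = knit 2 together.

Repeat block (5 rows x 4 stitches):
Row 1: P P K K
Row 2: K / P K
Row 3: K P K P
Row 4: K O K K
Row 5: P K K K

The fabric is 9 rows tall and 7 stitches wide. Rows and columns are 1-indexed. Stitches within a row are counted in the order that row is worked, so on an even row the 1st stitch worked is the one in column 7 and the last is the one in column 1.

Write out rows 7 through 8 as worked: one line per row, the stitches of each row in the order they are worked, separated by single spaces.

Row 7: chart row 2, RS - tile across columns 1-7 and work as-is.
Row 8: chart row 3, WS - tiled (columns 1-7): K P K P K P K; work from column 7 back to 1 with K<->P swapped.

Rows as worked:
K / P K K / P
P K P K P K P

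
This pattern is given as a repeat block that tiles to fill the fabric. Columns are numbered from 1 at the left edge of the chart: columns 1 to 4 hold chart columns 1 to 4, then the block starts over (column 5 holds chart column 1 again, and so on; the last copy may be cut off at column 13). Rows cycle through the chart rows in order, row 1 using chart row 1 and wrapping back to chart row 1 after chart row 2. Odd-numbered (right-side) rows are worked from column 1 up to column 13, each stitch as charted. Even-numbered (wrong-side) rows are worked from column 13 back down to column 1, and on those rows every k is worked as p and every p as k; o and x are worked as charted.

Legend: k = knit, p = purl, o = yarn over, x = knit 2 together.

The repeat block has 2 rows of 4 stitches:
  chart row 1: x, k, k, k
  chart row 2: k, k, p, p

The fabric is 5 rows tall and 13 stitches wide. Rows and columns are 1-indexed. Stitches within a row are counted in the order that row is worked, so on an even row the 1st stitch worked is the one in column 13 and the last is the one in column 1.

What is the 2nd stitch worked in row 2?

Stitch:
k

Derivation:
Row 2: (2-1) mod 2 = 1, so use chart row 2. Even row -> WS.
Chart row 2 tiled across columns 1-13: k k p p k k p p k k p p k
Wrong side: read the tiled row from column 13 down to 1 and exchange k with p (leave o, x).
Row 2 as worked: p k k p p k k p p k k p p
Stitch 2 in working order -> k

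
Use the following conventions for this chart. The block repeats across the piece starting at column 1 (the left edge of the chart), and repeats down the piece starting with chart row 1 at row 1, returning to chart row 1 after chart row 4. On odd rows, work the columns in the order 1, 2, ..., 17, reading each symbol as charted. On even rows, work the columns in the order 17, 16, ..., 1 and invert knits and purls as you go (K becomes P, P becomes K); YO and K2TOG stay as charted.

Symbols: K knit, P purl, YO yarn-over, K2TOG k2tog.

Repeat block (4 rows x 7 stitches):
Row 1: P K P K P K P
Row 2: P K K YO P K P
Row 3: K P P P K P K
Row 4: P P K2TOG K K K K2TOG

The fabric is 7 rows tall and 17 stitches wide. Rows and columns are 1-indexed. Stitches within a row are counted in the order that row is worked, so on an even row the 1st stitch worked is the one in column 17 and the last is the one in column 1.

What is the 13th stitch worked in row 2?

Result:
K

Derivation:
For row 2: chart row = ((2-1) mod 4) + 1 = 2; this is a WS (even) row.
Chart row 2 tiled across columns 1-17: P K K YO P K P P K K YO P K P P K K
WS row: flip the tiled sequence (start at column 17) and apply K<->P; YO and K2TOG stay.
Row 2 as worked: P P K K P K YO P P K K P K YO P P K
The 13th stitch worked is K.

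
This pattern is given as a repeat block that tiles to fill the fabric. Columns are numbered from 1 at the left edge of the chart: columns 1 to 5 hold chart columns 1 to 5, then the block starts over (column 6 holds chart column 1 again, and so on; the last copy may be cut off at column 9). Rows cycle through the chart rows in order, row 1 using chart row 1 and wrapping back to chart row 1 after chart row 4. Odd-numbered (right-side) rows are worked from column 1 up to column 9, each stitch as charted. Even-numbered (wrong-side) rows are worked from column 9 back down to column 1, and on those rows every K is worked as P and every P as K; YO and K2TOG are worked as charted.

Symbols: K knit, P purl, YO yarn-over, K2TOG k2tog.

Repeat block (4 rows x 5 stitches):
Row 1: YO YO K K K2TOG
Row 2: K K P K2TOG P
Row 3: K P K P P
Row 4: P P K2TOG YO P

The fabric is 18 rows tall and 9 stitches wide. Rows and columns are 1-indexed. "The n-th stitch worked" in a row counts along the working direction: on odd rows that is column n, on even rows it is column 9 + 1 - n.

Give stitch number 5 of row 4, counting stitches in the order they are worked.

Stitch:
K

Derivation:
For row 4: chart row = ((4-1) mod 4) + 1 = 4; this is a WS (even) row.
Chart row 4 tiled across columns 1-9: P P K2TOG YO P P P K2TOG YO
Wrong side: read the tiled row from column 9 down to 1 and exchange K with P (leave YO, K2TOG).
Row 4 as worked: YO K2TOG K K K YO K2TOG K K
Counting 5 along the worked row gives K.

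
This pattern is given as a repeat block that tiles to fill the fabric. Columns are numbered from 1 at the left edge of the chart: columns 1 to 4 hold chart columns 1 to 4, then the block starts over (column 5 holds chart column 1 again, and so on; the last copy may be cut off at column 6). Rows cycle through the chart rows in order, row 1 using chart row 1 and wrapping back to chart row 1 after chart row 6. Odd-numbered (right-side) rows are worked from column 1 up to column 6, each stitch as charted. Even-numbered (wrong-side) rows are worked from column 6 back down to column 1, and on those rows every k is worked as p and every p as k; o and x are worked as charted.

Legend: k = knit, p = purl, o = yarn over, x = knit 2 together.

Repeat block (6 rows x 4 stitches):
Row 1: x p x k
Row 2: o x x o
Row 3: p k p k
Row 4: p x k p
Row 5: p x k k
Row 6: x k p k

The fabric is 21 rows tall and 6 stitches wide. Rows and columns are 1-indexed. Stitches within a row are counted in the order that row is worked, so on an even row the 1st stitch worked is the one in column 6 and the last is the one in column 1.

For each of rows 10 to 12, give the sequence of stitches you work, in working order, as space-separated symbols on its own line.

Rows as worked:
x k k p x k
p x k k p x
p x p k p x

Derivation:
Row 10: chart row 4, WS - tiled (columns 1-6): p x k p p x; work from column 6 back to 1 with k<->p swapped.
Row 11: chart row 5, RS - tile across columns 1-6 and work as-is.
Row 12: chart row 6, WS - tiled (columns 1-6): x k p k x k; work from column 6 back to 1 with k<->p swapped.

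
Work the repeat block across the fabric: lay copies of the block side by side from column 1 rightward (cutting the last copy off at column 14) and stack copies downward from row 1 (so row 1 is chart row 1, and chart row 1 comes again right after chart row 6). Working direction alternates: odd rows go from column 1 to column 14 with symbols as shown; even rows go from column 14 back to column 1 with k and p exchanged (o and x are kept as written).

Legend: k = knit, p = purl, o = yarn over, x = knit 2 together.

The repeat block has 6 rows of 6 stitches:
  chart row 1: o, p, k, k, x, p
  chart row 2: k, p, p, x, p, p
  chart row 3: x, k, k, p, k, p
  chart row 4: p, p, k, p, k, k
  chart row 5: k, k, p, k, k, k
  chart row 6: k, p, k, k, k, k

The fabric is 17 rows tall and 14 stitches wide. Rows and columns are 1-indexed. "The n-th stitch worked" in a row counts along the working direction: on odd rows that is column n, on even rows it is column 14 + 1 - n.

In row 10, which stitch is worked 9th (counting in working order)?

Row 10: (10-1) mod 6 = 3, so use chart row 4. Even row -> WS.
Chart row 4 tiled across columns 1-14: p p k p k k p p k p k k p p
Wrong side: read the tiled row from column 14 down to 1 and exchange k with p (leave o, x).
Row 10 as worked: k k p p k p k k p p k p k k
The 9th stitch worked is p.

== STITCH ==
p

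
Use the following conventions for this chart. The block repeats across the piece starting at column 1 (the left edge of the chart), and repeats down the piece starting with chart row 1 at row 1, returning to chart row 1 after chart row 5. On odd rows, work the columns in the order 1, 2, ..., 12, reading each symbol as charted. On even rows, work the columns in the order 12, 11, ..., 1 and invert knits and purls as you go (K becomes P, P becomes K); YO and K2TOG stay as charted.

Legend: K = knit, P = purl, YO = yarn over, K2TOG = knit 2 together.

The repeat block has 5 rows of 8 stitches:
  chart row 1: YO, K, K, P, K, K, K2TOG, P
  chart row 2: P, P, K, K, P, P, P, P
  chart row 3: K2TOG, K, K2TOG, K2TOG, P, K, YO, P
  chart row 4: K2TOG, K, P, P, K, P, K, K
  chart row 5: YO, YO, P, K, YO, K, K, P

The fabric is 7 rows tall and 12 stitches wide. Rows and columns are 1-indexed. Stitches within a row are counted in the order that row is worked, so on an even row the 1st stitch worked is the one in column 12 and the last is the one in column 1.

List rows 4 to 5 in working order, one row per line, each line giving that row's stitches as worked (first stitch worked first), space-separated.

Row 4: chart row 4, WS - tiled (columns 1-12): K2TOG K P P K P K K K2TOG K P P; work from column 12 back to 1 with K<->P swapped.
Row 5: chart row 5, RS - tile across columns 1-12 and work as-is.

Result:
K K P K2TOG P P K P K K P K2TOG
YO YO P K YO K K P YO YO P K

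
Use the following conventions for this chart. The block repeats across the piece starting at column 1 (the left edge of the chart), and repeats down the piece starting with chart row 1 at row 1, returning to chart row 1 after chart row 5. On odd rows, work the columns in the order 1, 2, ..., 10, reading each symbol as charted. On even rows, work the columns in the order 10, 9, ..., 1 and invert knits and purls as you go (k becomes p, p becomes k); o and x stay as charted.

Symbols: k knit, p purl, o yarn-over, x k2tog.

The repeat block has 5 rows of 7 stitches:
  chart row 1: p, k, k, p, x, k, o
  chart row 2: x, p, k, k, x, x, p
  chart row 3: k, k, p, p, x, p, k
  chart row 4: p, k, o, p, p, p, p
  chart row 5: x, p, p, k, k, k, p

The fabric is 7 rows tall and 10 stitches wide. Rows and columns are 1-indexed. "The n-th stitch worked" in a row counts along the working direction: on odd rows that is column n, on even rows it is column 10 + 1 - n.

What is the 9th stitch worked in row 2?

== STITCH ==
k

Derivation:
For row 2: chart row = ((2-1) mod 5) + 1 = 2; this is a WS (even) row.
Chart row 2 tiled across columns 1-10: x p k k x x p x p k
Wrong side: read the tiled row from column 10 down to 1 and exchange k with p (leave o, x).
Row 2 as worked: p k x k x x p p k x
Counting 9 along the worked row gives k.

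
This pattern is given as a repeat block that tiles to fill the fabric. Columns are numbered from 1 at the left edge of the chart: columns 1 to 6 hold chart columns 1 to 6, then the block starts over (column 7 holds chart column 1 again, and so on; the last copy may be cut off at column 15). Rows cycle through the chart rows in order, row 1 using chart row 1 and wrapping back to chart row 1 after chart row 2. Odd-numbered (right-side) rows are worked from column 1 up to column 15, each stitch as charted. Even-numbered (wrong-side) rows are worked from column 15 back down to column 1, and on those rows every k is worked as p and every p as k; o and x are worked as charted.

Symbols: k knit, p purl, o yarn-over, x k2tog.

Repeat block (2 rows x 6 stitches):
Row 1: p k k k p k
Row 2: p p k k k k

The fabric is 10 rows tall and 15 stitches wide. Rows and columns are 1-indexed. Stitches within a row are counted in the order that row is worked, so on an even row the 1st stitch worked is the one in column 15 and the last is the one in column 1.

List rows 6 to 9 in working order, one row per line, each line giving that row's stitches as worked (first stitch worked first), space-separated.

== ROWS AS WORKED ==
p k k p p p p k k p p p p k k
p k k k p k p k k k p k p k k
p k k p p p p k k p p p p k k
p k k k p k p k k k p k p k k

Derivation:
Row 6: chart row 2, WS - tiled (columns 1-15): p p k k k k p p k k k k p p k; work from column 15 back to 1 with k<->p swapped.
Row 7: chart row 1, RS - tile across columns 1-15 and work as-is.
Row 8: chart row 2, WS - tiled (columns 1-15): p p k k k k p p k k k k p p k; work from column 15 back to 1 with k<->p swapped.
Row 9: chart row 1, RS - tile across columns 1-15 and work as-is.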